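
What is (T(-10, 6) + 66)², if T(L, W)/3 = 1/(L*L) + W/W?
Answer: 47651409/10000 ≈ 4765.1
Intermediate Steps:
T(L, W) = 3 + 3/L² (T(L, W) = 3*(1/(L*L) + W/W) = 3*(1/L² + 1) = 3*(L⁻² + 1) = 3*(1 + L⁻²) = 3 + 3/L²)
(T(-10, 6) + 66)² = ((3 + 3/(-10)²) + 66)² = ((3 + 3*(1/100)) + 66)² = ((3 + 3/100) + 66)² = (303/100 + 66)² = (6903/100)² = 47651409/10000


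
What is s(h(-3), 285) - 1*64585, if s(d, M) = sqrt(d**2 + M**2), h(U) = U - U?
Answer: -64300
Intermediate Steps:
h(U) = 0
s(d, M) = sqrt(M**2 + d**2)
s(h(-3), 285) - 1*64585 = sqrt(285**2 + 0**2) - 1*64585 = sqrt(81225 + 0) - 64585 = sqrt(81225) - 64585 = 285 - 64585 = -64300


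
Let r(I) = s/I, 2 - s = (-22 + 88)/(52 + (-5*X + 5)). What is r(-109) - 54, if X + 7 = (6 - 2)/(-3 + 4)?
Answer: -70645/1308 ≈ -54.010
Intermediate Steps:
X = -3 (X = -7 + (6 - 2)/(-3 + 4) = -7 + 4/1 = -7 + 4*1 = -7 + 4 = -3)
s = 13/12 (s = 2 - (-22 + 88)/(52 + (-5*(-3) + 5)) = 2 - 66/(52 + (15 + 5)) = 2 - 66/(52 + 20) = 2 - 66/72 = 2 - 1*11/12 = 2 - 11/12 = 13/12 ≈ 1.0833)
r(I) = 13/(12*I)
r(-109) - 54 = (13/12)/(-109) - 54 = (13/12)*(-1/109) - 54 = -13/1308 - 54 = -70645/1308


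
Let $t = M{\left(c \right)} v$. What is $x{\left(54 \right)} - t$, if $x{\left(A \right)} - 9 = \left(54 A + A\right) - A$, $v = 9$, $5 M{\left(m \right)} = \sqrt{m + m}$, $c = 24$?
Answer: $2925 - \frac{36 \sqrt{3}}{5} \approx 2912.5$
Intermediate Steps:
$M{\left(m \right)} = \frac{\sqrt{2} \sqrt{m}}{5}$ ($M{\left(m \right)} = \frac{\sqrt{m + m}}{5} = \frac{\sqrt{2 m}}{5} = \frac{\sqrt{2} \sqrt{m}}{5}$)
$t = \frac{36 \sqrt{3}}{5}$ ($t = \frac{\sqrt{2} \sqrt{24}}{5} \cdot 9 = \frac{\sqrt{2} \cdot 2 \sqrt{6}}{5} \cdot 9 = \frac{4 \sqrt{3}}{5} \cdot 9 = \frac{36 \sqrt{3}}{5} \approx 12.471$)
$x{\left(A \right)} = 9 + 54 A$ ($x{\left(A \right)} = 9 + \left(\left(54 A + A\right) - A\right) = 9 + \left(55 A - A\right) = 9 + 54 A$)
$x{\left(54 \right)} - t = \left(9 + 54 \cdot 54\right) - \frac{36 \sqrt{3}}{5} = \left(9 + 2916\right) - \frac{36 \sqrt{3}}{5} = 2925 - \frac{36 \sqrt{3}}{5}$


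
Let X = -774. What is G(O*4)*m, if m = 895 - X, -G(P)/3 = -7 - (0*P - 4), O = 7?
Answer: 15021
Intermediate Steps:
G(P) = 9 (G(P) = -3*(-7 - (0*P - 4)) = -3*(-7 - (0 - 4)) = -3*(-7 - 1*(-4)) = -3*(-7 + 4) = -3*(-3) = 9)
m = 1669 (m = 895 - 1*(-774) = 895 + 774 = 1669)
G(O*4)*m = 9*1669 = 15021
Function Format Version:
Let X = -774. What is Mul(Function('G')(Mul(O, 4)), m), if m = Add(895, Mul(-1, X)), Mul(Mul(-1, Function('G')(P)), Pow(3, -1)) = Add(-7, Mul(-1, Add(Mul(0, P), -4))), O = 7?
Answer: 15021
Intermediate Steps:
Function('G')(P) = 9 (Function('G')(P) = Mul(-3, Add(-7, Mul(-1, Add(Mul(0, P), -4)))) = Mul(-3, Add(-7, Mul(-1, Add(0, -4)))) = Mul(-3, Add(-7, Mul(-1, -4))) = Mul(-3, Add(-7, 4)) = Mul(-3, -3) = 9)
m = 1669 (m = Add(895, Mul(-1, -774)) = Add(895, 774) = 1669)
Mul(Function('G')(Mul(O, 4)), m) = Mul(9, 1669) = 15021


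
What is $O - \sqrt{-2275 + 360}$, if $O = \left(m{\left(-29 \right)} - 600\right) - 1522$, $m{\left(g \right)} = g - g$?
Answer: $-2122 - i \sqrt{1915} \approx -2122.0 - 43.761 i$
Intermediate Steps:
$m{\left(g \right)} = 0$
$O = -2122$ ($O = \left(0 - 600\right) - 1522 = -600 - 1522 = -2122$)
$O - \sqrt{-2275 + 360} = -2122 - \sqrt{-2275 + 360} = -2122 - \sqrt{-1915} = -2122 - i \sqrt{1915}$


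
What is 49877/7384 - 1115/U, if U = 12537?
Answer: 617074789/92573208 ≈ 6.6658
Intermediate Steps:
49877/7384 - 1115/U = 49877/7384 - 1115/12537 = 617074789/92573208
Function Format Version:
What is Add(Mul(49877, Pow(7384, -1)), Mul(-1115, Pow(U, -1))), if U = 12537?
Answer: Rational(617074789, 92573208) ≈ 6.6658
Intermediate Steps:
Add(Mul(49877, Pow(7384, -1)), Mul(-1115, Pow(U, -1))) = Add(Mul(49877, Pow(7384, -1)), Mul(-1115, Pow(12537, -1))) = Add(Mul(49877, Rational(1, 7384)), Mul(-1115, Rational(1, 12537))) = Add(Rational(49877, 7384), Rational(-1115, 12537)) = Rational(617074789, 92573208)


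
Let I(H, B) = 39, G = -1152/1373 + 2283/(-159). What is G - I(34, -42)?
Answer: -3943900/72769 ≈ -54.198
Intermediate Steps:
G = -1105909/72769 (G = -1152*1/1373 + 2283*(-1/159) = -1152/1373 - 761/53 = -1105909/72769 ≈ -15.198)
G - I(34, -42) = -1105909/72769 - 1*39 = -1105909/72769 - 39 = -3943900/72769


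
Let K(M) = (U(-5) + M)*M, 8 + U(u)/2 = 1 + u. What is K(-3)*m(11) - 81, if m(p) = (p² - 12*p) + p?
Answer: -81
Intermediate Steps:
U(u) = -14 + 2*u (U(u) = -16 + 2*(1 + u) = -16 + (2 + 2*u) = -14 + 2*u)
K(M) = M*(-24 + M) (K(M) = ((-14 + 2*(-5)) + M)*M = ((-14 - 10) + M)*M = (-24 + M)*M = M*(-24 + M))
m(p) = p² - 11*p
K(-3)*m(11) - 81 = (-3*(-24 - 3))*(11*(-11 + 11)) - 81 = (-3*(-27))*(11*0) - 81 = 81*0 - 81 = 0 - 81 = -81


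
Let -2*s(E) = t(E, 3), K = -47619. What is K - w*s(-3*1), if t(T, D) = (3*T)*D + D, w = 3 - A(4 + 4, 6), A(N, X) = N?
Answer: -47559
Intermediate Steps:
w = -5 (w = 3 - (4 + 4) = 3 - 1*8 = 3 - 8 = -5)
t(T, D) = D + 3*D*T (t(T, D) = 3*D*T + D = D + 3*D*T)
s(E) = -3/2 - 9*E/2 (s(E) = -3*(1 + 3*E)/2 = -(3 + 9*E)/2 = -3/2 - 9*E/2)
K - w*s(-3*1) = -47619 - (-5)*(-3/2 - (-27)/2) = -47619 - (-5)*(-3/2 - 9/2*(-3)) = -47619 - (-5)*(-3/2 + 27/2) = -47619 - (-5)*12 = -47619 - 1*(-60) = -47619 + 60 = -47559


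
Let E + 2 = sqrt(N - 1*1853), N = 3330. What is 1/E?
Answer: 2/1473 + sqrt(1477)/1473 ≈ 0.027449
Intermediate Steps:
E = -2 + sqrt(1477) (E = -2 + sqrt(3330 - 1*1853) = -2 + sqrt(3330 - 1853) = -2 + sqrt(1477) ≈ 36.432)
1/E = 1/(-2 + sqrt(1477))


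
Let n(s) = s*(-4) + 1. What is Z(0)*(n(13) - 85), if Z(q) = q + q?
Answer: 0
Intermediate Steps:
Z(q) = 2*q
n(s) = 1 - 4*s (n(s) = -4*s + 1 = 1 - 4*s)
Z(0)*(n(13) - 85) = (2*0)*((1 - 4*13) - 85) = 0*((1 - 52) - 85) = 0*(-51 - 85) = 0*(-136) = 0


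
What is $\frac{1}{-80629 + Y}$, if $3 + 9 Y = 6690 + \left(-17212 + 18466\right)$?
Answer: $- \frac{3}{239240} \approx -1.254 \cdot 10^{-5}$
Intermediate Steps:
$Y = \frac{2647}{3}$ ($Y = - \frac{1}{3} + \frac{6690 + \left(-17212 + 18466\right)}{9} = - \frac{1}{3} + \frac{6690 + 1254}{9} = - \frac{1}{3} + \frac{1}{9} \cdot 7944 = - \frac{1}{3} + \frac{2648}{3} = \frac{2647}{3} \approx 882.33$)
$\frac{1}{-80629 + Y} = \frac{1}{-80629 + \frac{2647}{3}} = \frac{1}{- \frac{239240}{3}} = - \frac{3}{239240}$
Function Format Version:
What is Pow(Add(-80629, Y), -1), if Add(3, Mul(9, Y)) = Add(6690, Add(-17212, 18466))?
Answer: Rational(-3, 239240) ≈ -1.2540e-5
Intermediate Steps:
Y = Rational(2647, 3) (Y = Add(Rational(-1, 3), Mul(Rational(1, 9), Add(6690, Add(-17212, 18466)))) = Add(Rational(-1, 3), Mul(Rational(1, 9), Add(6690, 1254))) = Add(Rational(-1, 3), Mul(Rational(1, 9), 7944)) = Add(Rational(-1, 3), Rational(2648, 3)) = Rational(2647, 3) ≈ 882.33)
Pow(Add(-80629, Y), -1) = Pow(Add(-80629, Rational(2647, 3)), -1) = Pow(Rational(-239240, 3), -1) = Rational(-3, 239240)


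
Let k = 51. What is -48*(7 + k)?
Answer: -2784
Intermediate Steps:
-48*(7 + k) = -48*(7 + 51) = -48*58 = -2784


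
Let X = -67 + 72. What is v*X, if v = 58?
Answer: 290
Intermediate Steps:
X = 5
v*X = 58*5 = 290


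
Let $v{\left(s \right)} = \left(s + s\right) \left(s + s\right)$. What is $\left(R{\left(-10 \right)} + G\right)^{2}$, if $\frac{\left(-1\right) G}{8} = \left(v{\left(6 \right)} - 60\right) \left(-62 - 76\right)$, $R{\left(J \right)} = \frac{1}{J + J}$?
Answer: $\frac{3439982568961}{400} \approx 8.6 \cdot 10^{9}$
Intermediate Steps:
$v{\left(s \right)} = 4 s^{2}$ ($v{\left(s \right)} = 2 s 2 s = 4 s^{2}$)
$R{\left(J \right)} = \frac{1}{2 J}$
$G = 92736$ ($G = - 8 \left(4 \cdot 6^{2} - 60\right) \left(-62 - 76\right) = - 8 \left(4 \cdot 36 - 60\right) \left(-138\right) = - 8 \left(144 - 60\right) \left(-138\right) = - 8 \cdot 84 \left(-138\right) = \left(-8\right) \left(-11592\right) = 92736$)
$\left(R{\left(-10 \right)} + G\right)^{2} = \left(\frac{1}{2 \left(-10\right)} + 92736\right)^{2} = \left(\frac{1}{2} \left(- \frac{1}{10}\right) + 92736\right)^{2} = \left(- \frac{1}{20} + 92736\right)^{2} = \left(\frac{1854719}{20}\right)^{2} = \frac{3439982568961}{400}$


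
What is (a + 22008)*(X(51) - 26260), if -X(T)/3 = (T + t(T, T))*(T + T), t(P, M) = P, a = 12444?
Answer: -1980025344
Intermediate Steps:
X(T) = -12*T² (X(T) = -3*(T + T)*(T + T) = -3*2*T*2*T = -12*T²)
(a + 22008)*(X(51) - 26260) = (12444 + 22008)*(-12*51² - 26260) = 34452*(-12*2601 - 26260) = 34452*(-31212 - 26260) = 34452*(-57472) = -1980025344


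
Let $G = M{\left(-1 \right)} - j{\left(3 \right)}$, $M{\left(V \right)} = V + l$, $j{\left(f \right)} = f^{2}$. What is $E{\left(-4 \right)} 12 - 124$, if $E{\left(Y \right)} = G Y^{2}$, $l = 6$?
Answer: $-892$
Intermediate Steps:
$M{\left(V \right)} = 6 + V$ ($M{\left(V \right)} = V + 6 = 6 + V$)
$G = -4$ ($G = \left(6 - 1\right) - 3^{2} = 5 - 9 = -4$)
$E{\left(Y \right)} = - 4 Y^{2}$
$E{\left(-4 \right)} 12 - 124 = - 4 \left(-4\right)^{2} \cdot 12 - 124 = \left(-4\right) 16 \cdot 12 - 124 = \left(-64\right) 12 - 124 = -768 - 124 = -892$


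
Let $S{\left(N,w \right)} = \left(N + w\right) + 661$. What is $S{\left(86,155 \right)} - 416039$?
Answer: $-415137$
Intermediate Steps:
$S{\left(N,w \right)} = 661 + N + w$
$S{\left(86,155 \right)} - 416039 = \left(661 + 86 + 155\right) - 416039 = 902 - 416039 = -415137$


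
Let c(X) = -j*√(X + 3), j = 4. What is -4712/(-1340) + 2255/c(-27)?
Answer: 1178/335 + 2255*I*√6/48 ≈ 3.5164 + 115.07*I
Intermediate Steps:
c(X) = -4*√(3 + X) (c(X) = -4*√(X + 3) = -4*√(3 + X))
-4712/(-1340) + 2255/c(-27) = -4712/(-1340) + 2255/((-4*√(3 - 27))) = -4712*(-1/1340) + 2255/((-8*I*√6)) = 1178/335 + 2255/((-8*I*√6)) = 1178/335 + 2255*(I*√6/48) = 1178/335 + 2255*I*√6/48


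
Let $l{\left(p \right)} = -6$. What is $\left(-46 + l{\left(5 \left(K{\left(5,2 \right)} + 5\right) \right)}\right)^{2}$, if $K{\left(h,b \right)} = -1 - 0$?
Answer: $2704$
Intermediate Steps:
$K{\left(h,b \right)} = -1$ ($K{\left(h,b \right)} = -1 + 0 = -1$)
$\left(-46 + l{\left(5 \left(K{\left(5,2 \right)} + 5\right) \right)}\right)^{2} = \left(-46 - 6\right)^{2} = \left(-52\right)^{2} = 2704$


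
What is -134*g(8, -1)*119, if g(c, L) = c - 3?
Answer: -79730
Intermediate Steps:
g(c, L) = -3 + c
-134*g(8, -1)*119 = -134*(-3 + 8)*119 = -134*5*119 = -670*119 = -79730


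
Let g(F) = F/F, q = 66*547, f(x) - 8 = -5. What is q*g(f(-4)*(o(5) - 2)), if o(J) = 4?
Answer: 36102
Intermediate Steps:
f(x) = 3 (f(x) = 8 - 5 = 3)
q = 36102
g(F) = 1
q*g(f(-4)*(o(5) - 2)) = 36102*1 = 36102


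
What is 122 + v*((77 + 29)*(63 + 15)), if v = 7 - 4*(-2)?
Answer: 124142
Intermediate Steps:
v = 15 (v = 7 + 8 = 15)
122 + v*((77 + 29)*(63 + 15)) = 122 + 15*((77 + 29)*(63 + 15)) = 122 + 15*(106*78) = 122 + 15*8268 = 122 + 124020 = 124142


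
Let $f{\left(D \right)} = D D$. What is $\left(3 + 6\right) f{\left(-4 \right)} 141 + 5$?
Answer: $20309$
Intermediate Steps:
$f{\left(D \right)} = D^{2}$
$\left(3 + 6\right) f{\left(-4 \right)} 141 + 5 = \left(3 + 6\right) \left(-4\right)^{2} \cdot 141 + 5 = 9 \cdot 16 \cdot 141 + 5 = 144 \cdot 141 + 5 = 20304 + 5 = 20309$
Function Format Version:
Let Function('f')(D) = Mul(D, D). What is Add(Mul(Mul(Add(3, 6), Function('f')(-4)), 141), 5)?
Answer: 20309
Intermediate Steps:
Function('f')(D) = Pow(D, 2)
Add(Mul(Mul(Add(3, 6), Function('f')(-4)), 141), 5) = Add(Mul(Mul(Add(3, 6), Pow(-4, 2)), 141), 5) = Add(Mul(Mul(9, 16), 141), 5) = Add(Mul(144, 141), 5) = Add(20304, 5) = 20309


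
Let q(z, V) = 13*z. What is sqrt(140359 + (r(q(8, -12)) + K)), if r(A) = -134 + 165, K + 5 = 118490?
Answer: 5*sqrt(10355) ≈ 508.80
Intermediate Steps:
K = 118485 (K = -5 + 118490 = 118485)
r(A) = 31
sqrt(140359 + (r(q(8, -12)) + K)) = sqrt(140359 + (31 + 118485)) = sqrt(140359 + 118516) = sqrt(258875) = 5*sqrt(10355)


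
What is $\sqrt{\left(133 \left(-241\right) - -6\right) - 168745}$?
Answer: $2 i \sqrt{50198} \approx 448.1 i$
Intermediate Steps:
$\sqrt{\left(133 \left(-241\right) - -6\right) - 168745} = \sqrt{\left(-32053 + 6\right) - 168745} = \sqrt{-32047 - 168745} = \sqrt{-200792} = 2 i \sqrt{50198}$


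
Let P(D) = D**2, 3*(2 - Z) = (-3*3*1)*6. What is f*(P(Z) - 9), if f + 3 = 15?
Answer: 4692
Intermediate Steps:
f = 12 (f = -3 + 15 = 12)
Z = 20 (Z = 2 - -3*3*1*6/3 = 2 - (-9*1)*6/3 = 2 - (-3)*6 = 2 - 1/3*(-54) = 2 + 18 = 20)
f*(P(Z) - 9) = 12*(20**2 - 9) = 12*(400 - 9) = 12*391 = 4692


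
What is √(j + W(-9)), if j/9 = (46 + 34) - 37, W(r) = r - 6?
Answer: 2*√93 ≈ 19.287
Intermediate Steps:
W(r) = -6 + r
j = 387 (j = 9*((46 + 34) - 37) = 9*(80 - 37) = 9*43 = 387)
√(j + W(-9)) = √(387 + (-6 - 9)) = √(387 - 15) = √372 = 2*√93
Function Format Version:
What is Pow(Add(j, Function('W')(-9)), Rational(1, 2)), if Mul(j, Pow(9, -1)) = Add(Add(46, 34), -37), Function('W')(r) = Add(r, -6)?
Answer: Mul(2, Pow(93, Rational(1, 2))) ≈ 19.287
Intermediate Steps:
Function('W')(r) = Add(-6, r)
j = 387 (j = Mul(9, Add(Add(46, 34), -37)) = Mul(9, Add(80, -37)) = Mul(9, 43) = 387)
Pow(Add(j, Function('W')(-9)), Rational(1, 2)) = Pow(Add(387, Add(-6, -9)), Rational(1, 2)) = Pow(Add(387, -15), Rational(1, 2)) = Pow(372, Rational(1, 2)) = Mul(2, Pow(93, Rational(1, 2)))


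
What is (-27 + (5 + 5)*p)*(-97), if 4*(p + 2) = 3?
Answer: 7663/2 ≈ 3831.5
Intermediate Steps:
p = -5/4 (p = -2 + (¼)*3 = -2 + ¾ = -5/4 ≈ -1.2500)
(-27 + (5 + 5)*p)*(-97) = (-27 + (5 + 5)*(-5/4))*(-97) = (-27 + 10*(-5/4))*(-97) = (-27 - 25/2)*(-97) = -79/2*(-97) = 7663/2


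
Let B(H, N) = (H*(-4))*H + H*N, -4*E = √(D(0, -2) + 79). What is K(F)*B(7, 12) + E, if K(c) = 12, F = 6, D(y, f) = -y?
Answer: -1344 - √79/4 ≈ -1346.2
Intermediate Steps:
E = -√79/4 (E = -√(-1*0 + 79)/4 = -√(0 + 79)/4 = -√79/4 ≈ -2.2220)
B(H, N) = -4*H² + H*N (B(H, N) = (-4*H)*H + H*N = -4*H² + H*N)
K(F)*B(7, 12) + E = 12*(7*(12 - 4*7)) - √79/4 = 12*(7*(12 - 28)) - √79/4 = 12*(7*(-16)) - √79/4 = 12*(-112) - √79/4 = -1344 - √79/4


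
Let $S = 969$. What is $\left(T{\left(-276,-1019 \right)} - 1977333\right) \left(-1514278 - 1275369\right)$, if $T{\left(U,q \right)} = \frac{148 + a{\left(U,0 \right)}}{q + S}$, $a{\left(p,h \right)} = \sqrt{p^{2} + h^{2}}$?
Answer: $\frac{137902118191439}{25} \approx 5.5161 \cdot 10^{12}$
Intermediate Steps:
$a{\left(p,h \right)} = \sqrt{h^{2} + p^{2}}$
$T{\left(U,q \right)} = \frac{148 + \sqrt{U^{2}}}{969 + q}$ ($T{\left(U,q \right)} = \frac{148 + \sqrt{0^{2} + U^{2}}}{q + 969} = \frac{148 + \sqrt{0 + U^{2}}}{969 + q} = \frac{148 + \sqrt{U^{2}}}{969 + q}$)
$\left(T{\left(-276,-1019 \right)} - 1977333\right) \left(-1514278 - 1275369\right) = \left(\frac{148 + \sqrt{\left(-276\right)^{2}}}{969 - 1019} - 1977333\right) \left(-1514278 - 1275369\right) = \left(\frac{148 + \sqrt{76176}}{-50} - 1977333\right) \left(-2789647\right) = \left(- \frac{148 + 276}{50} - 1977333\right) \left(-2789647\right) = \left(\left(- \frac{1}{50}\right) 424 - 1977333\right) \left(-2789647\right) = \left(- \frac{212}{25} - 1977333\right) \left(-2789647\right) = \left(- \frac{49433537}{25}\right) \left(-2789647\right) = \frac{137902118191439}{25}$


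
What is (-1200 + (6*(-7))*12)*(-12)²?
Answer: -245376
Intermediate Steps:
(-1200 + (6*(-7))*12)*(-12)² = (-1200 - 42*12)*144 = (-1200 - 504)*144 = -1704*144 = -245376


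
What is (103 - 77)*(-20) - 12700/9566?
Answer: -2493510/4783 ≈ -521.33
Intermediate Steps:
(103 - 77)*(-20) - 12700/9566 = 26*(-20) - 12700*1/9566 = -520 - 6350/4783 = -2493510/4783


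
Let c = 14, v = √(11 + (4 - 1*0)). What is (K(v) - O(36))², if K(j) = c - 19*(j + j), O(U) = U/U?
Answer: 21829 - 988*√15 ≈ 18003.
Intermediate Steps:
O(U) = 1
v = √15 (v = √(11 + (4 + 0)) = √(11 + 4) = √15 ≈ 3.8730)
K(j) = 14 - 38*j (K(j) = 14 - 19*(j + j) = 14 - 38*j)
(K(v) - O(36))² = ((14 - 38*√15) - 1*1)² = ((14 - 38*√15) - 1)² = (13 - 38*√15)²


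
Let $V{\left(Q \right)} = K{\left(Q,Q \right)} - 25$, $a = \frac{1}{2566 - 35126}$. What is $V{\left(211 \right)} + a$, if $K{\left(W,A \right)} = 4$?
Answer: $- \frac{683761}{32560} \approx -21.0$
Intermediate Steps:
$a = - \frac{1}{32560}$ ($a = \frac{1}{-32560} = - \frac{1}{32560} \approx -3.0713 \cdot 10^{-5}$)
$V{\left(Q \right)} = -21$ ($V{\left(Q \right)} = 4 - 25 = -21$)
$V{\left(211 \right)} + a = -21 - \frac{1}{32560} = - \frac{683761}{32560}$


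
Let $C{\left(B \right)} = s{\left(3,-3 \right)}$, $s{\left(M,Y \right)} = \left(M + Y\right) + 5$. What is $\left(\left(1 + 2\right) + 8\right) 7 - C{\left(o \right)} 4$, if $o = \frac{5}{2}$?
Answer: $-1540$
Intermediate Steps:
$o = \frac{5}{2}$ ($o = 5 \cdot \frac{1}{2} = \frac{5}{2} \approx 2.5$)
$s{\left(M,Y \right)} = 5 + M + Y$
$C{\left(B \right)} = 5$ ($C{\left(B \right)} = 5 + 3 - 3 = 5$)
$\left(\left(1 + 2\right) + 8\right) 7 - C{\left(o \right)} 4 = \left(\left(1 + 2\right) + 8\right) 7 \left(-1\right) 5 \cdot 4 = \left(3 + 8\right) 7 \left(\left(-5\right) 4\right) = 11 \cdot 7 \left(-20\right) = 77 \left(-20\right) = -1540$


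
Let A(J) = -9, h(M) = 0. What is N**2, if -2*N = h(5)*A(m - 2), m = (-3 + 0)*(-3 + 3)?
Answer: 0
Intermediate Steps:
m = 0 (m = -3*0 = 0)
N = 0 (N = -0*(-9) = -1/2*0 = 0)
N**2 = 0**2 = 0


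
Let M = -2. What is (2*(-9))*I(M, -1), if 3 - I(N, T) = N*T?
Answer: -18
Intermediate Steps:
I(N, T) = 3 - N*T
(2*(-9))*I(M, -1) = (2*(-9))*(3 - 1*(-2)*(-1)) = -18*(3 - 2) = -18*1 = -18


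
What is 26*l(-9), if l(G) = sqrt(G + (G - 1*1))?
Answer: 26*I*sqrt(19) ≈ 113.33*I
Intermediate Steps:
l(G) = sqrt(-1 + 2*G) (l(G) = sqrt(G + (G - 1)) = sqrt(G + (-1 + G)) = sqrt(-1 + 2*G))
26*l(-9) = 26*sqrt(-1 + 2*(-9)) = 26*sqrt(-1 - 18) = 26*sqrt(-19) = 26*(I*sqrt(19)) = 26*I*sqrt(19)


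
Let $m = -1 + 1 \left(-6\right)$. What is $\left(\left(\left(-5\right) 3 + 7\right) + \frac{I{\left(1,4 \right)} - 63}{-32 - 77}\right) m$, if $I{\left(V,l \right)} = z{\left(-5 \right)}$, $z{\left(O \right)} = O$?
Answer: $\frac{5628}{109} \approx 51.633$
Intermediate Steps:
$I{\left(V,l \right)} = -5$
$m = -7$ ($m = -1 - 6 = -7$)
$\left(\left(\left(-5\right) 3 + 7\right) + \frac{I{\left(1,4 \right)} - 63}{-32 - 77}\right) m = \left(\left(\left(-5\right) 3 + 7\right) + \frac{-5 - 63}{-32 - 77}\right) \left(-7\right) = \left(\left(-15 + 7\right) - \frac{68}{-109}\right) \left(-7\right) = \left(-8 - - \frac{68}{109}\right) \left(-7\right) = \left(-8 + \frac{68}{109}\right) \left(-7\right) = \left(- \frac{804}{109}\right) \left(-7\right) = \frac{5628}{109}$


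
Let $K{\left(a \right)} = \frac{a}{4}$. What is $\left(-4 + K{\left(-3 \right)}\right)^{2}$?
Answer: $\frac{361}{16} \approx 22.563$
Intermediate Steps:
$K{\left(a \right)} = \frac{a}{4}$ ($K{\left(a \right)} = a \frac{1}{4} = \frac{a}{4}$)
$\left(-4 + K{\left(-3 \right)}\right)^{2} = \left(-4 + \frac{1}{4} \left(-3\right)\right)^{2} = \left(-4 - \frac{3}{4}\right)^{2} = \left(- \frac{19}{4}\right)^{2} = \frac{361}{16}$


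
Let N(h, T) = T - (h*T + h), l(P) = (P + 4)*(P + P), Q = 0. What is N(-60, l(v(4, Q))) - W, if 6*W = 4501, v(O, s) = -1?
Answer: -6337/6 ≈ -1056.2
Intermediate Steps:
W = 4501/6 (W = (⅙)*4501 = 4501/6 ≈ 750.17)
l(P) = 2*P*(4 + P) (l(P) = (4 + P)*(2*P) = 2*P*(4 + P))
N(h, T) = T - h - T*h (N(h, T) = T - (T*h + h) = T - (h + T*h) = T + (-h - T*h) = T - h - T*h)
N(-60, l(v(4, Q))) - W = (2*(-1)*(4 - 1) - 1*(-60) - 1*2*(-1)*(4 - 1)*(-60)) - 1*4501/6 = (2*(-1)*3 + 60 - 1*2*(-1)*3*(-60)) - 4501/6 = (-6 + 60 - 1*(-6)*(-60)) - 4501/6 = (-6 + 60 - 360) - 4501/6 = -306 - 4501/6 = -6337/6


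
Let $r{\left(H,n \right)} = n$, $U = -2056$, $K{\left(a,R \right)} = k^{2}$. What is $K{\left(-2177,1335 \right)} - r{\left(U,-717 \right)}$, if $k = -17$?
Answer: $1006$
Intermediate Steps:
$K{\left(a,R \right)} = 289$ ($K{\left(a,R \right)} = \left(-17\right)^{2} = 289$)
$K{\left(-2177,1335 \right)} - r{\left(U,-717 \right)} = 289 - -717 = 289 + 717 = 1006$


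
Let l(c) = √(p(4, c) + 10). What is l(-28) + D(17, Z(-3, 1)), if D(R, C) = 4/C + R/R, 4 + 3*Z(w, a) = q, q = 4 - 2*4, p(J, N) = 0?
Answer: -½ + √10 ≈ 2.6623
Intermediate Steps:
q = -4 (q = 4 - 1*8 = 4 - 8 = -4)
Z(w, a) = -8/3 (Z(w, a) = -4/3 + (⅓)*(-4) = -4/3 - 4/3 = -8/3)
l(c) = √10 (l(c) = √(0 + 10) = √10)
D(R, C) = 1 + 4/C (D(R, C) = 4/C + 1 = 1 + 4/C)
l(-28) + D(17, Z(-3, 1)) = √10 + (4 - 8/3)/(-8/3) = √10 - 3/8*4/3 = √10 - ½ = -½ + √10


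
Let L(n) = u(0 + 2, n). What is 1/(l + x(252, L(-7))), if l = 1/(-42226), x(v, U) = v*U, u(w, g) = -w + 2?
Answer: -42226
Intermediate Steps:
u(w, g) = 2 - w
L(n) = 0 (L(n) = 2 - (0 + 2) = 2 - 1*2 = 2 - 2 = 0)
x(v, U) = U*v
l = -1/42226 ≈ -2.3682e-5
1/(l + x(252, L(-7))) = 1/(-1/42226 + 0*252) = 1/(-1/42226 + 0) = 1/(-1/42226) = -42226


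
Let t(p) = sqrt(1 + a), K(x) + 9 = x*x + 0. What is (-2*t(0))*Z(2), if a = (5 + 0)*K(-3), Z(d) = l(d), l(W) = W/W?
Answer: -2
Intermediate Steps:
K(x) = -9 + x**2 (K(x) = -9 + (x*x + 0) = -9 + (x**2 + 0) = -9 + x**2)
l(W) = 1
Z(d) = 1
a = 0 (a = (5 + 0)*(-9 + (-3)**2) = 5*(-9 + 9) = 5*0 = 0)
t(p) = 1 (t(p) = sqrt(1 + 0) = sqrt(1) = 1)
(-2*t(0))*Z(2) = -2*1*1 = -2*1 = -2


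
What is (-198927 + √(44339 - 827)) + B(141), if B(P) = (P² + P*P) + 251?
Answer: -158914 + 14*√222 ≈ -1.5871e+5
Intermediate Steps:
B(P) = 251 + 2*P² (B(P) = (P² + P²) + 251 = 2*P² + 251 = 251 + 2*P²)
(-198927 + √(44339 - 827)) + B(141) = (-198927 + √(44339 - 827)) + (251 + 2*141²) = (-198927 + √43512) + (251 + 2*19881) = (-198927 + 14*√222) + (251 + 39762) = (-198927 + 14*√222) + 40013 = -158914 + 14*√222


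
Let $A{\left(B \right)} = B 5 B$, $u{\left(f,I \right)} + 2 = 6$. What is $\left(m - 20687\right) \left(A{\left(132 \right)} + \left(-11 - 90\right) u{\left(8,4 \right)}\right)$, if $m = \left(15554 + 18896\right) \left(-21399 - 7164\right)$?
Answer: $-85329934664492$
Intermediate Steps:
$u{\left(f,I \right)} = 4$ ($u{\left(f,I \right)} = -2 + 6 = 4$)
$A{\left(B \right)} = 5 B^{2}$ ($A{\left(B \right)} = 5 B B = 5 B^{2}$)
$m = -983995350$ ($m = 34450 \left(-28563\right) = -983995350$)
$\left(m - 20687\right) \left(A{\left(132 \right)} + \left(-11 - 90\right) u{\left(8,4 \right)}\right) = \left(-983995350 - 20687\right) \left(5 \cdot 132^{2} + \left(-11 - 90\right) 4\right) = - 984016037 \left(5 \cdot 17424 - 404\right) = - 984016037 \left(87120 - 404\right) = \left(-984016037\right) 86716 = -85329934664492$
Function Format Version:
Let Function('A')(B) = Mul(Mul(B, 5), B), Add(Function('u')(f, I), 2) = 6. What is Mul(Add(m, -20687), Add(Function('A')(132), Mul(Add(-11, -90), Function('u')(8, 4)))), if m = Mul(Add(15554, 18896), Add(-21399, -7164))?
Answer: -85329934664492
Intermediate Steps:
Function('u')(f, I) = 4 (Function('u')(f, I) = Add(-2, 6) = 4)
Function('A')(B) = Mul(5, Pow(B, 2)) (Function('A')(B) = Mul(Mul(5, B), B) = Mul(5, Pow(B, 2)))
m = -983995350 (m = Mul(34450, -28563) = -983995350)
Mul(Add(m, -20687), Add(Function('A')(132), Mul(Add(-11, -90), Function('u')(8, 4)))) = Mul(Add(-983995350, -20687), Add(Mul(5, Pow(132, 2)), Mul(Add(-11, -90), 4))) = Mul(-984016037, Add(Mul(5, 17424), Mul(-101, 4))) = Mul(-984016037, Add(87120, -404)) = Mul(-984016037, 86716) = -85329934664492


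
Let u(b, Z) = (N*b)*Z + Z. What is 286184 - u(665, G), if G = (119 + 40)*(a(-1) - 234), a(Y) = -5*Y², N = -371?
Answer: -9375092530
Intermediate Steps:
G = -38001 (G = (119 + 40)*(-5*(-1)² - 234) = 159*(-5*1 - 234) = 159*(-5 - 234) = 159*(-239) = -38001)
u(b, Z) = Z - 371*Z*b (u(b, Z) = (-371*b)*Z + Z = -371*Z*b + Z = Z - 371*Z*b)
286184 - u(665, G) = 286184 - (-38001)*(1 - 371*665) = 286184 - (-38001)*(1 - 246715) = 286184 - (-38001)*(-246714) = 286184 - 1*9375378714 = 286184 - 9375378714 = -9375092530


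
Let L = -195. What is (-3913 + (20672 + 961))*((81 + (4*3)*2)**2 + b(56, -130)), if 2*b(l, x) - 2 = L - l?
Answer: 193156860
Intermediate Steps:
b(l, x) = -193/2 - l/2 (b(l, x) = 1 + (-195 - l)/2 = 1 + (-195/2 - l/2) = -193/2 - l/2)
(-3913 + (20672 + 961))*((81 + (4*3)*2)**2 + b(56, -130)) = (-3913 + (20672 + 961))*((81 + (4*3)*2)**2 + (-193/2 - 1/2*56)) = (-3913 + 21633)*((81 + 12*2)**2 + (-193/2 - 28)) = 17720*((81 + 24)**2 - 249/2) = 17720*(105**2 - 249/2) = 17720*(11025 - 249/2) = 17720*(21801/2) = 193156860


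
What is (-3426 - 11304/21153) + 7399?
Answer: 28009855/7051 ≈ 3972.5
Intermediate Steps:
(-3426 - 11304/21153) + 7399 = (-3426 - 11304*1/21153) + 7399 = (-3426 - 3768/7051) + 7399 = -24160494/7051 + 7399 = 28009855/7051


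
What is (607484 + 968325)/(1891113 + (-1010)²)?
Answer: 1575809/2911213 ≈ 0.54129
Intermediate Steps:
(607484 + 968325)/(1891113 + (-1010)²) = 1575809/(1891113 + 1020100) = 1575809/2911213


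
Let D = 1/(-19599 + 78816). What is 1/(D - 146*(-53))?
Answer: 59217/458221147 ≈ 0.00012923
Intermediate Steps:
D = 1/59217 ≈ 1.6887e-5
1/(D - 146*(-53)) = 1/(1/59217 - 146*(-53)) = 1/(1/59217 + 7738) = 1/(458221147/59217) = 59217/458221147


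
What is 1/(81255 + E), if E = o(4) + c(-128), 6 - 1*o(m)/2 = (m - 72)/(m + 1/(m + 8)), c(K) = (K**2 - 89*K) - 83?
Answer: 49/5340672 ≈ 9.1749e-6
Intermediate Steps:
c(K) = -83 + K**2 - 89*K
o(m) = 12 - 2*(-72 + m)/(m + 1/(8 + m)) (o(m) = 12 - 2*(m - 72)/(m + 1/(m + 8)) = 12 - 2*(-72 + m)/(m + 1/(8 + m)))
E = 1359177/49 (E = 2*(582 + 5*4**2 + 112*4)/(1 + 4**2 + 8*4) + (-83 + (-128)**2 - 89*(-128)) = 2*(582 + 5*16 + 448)/(1 + 16 + 32) + (-83 + 16384 + 11392) = 2*(582 + 80 + 448)/49 + 27693 = 2*(1/49)*1110 + 27693 = 2220/49 + 27693 = 1359177/49 ≈ 27738.)
1/(81255 + E) = 1/(81255 + 1359177/49) = 1/(5340672/49) = 49/5340672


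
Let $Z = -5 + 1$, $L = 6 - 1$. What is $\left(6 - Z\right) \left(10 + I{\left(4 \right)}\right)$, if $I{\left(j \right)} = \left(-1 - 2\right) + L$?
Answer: $120$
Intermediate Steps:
$L = 5$ ($L = 6 - 1 = 5$)
$Z = -4$
$I{\left(j \right)} = 2$ ($I{\left(j \right)} = \left(-1 - 2\right) + 5 = -3 + 5 = 2$)
$\left(6 - Z\right) \left(10 + I{\left(4 \right)}\right) = \left(6 - -4\right) \left(10 + 2\right) = \left(6 + 4\right) 12 = 10 \cdot 12 = 120$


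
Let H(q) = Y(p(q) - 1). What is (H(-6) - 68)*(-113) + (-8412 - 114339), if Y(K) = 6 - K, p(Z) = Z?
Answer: -116536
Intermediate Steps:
H(q) = 7 - q (H(q) = 6 - (q - 1) = 6 - (-1 + q) = 6 + (1 - q) = 7 - q)
(H(-6) - 68)*(-113) + (-8412 - 114339) = ((7 - 1*(-6)) - 68)*(-113) + (-8412 - 114339) = ((7 + 6) - 68)*(-113) - 122751 = (13 - 68)*(-113) - 122751 = -55*(-113) - 122751 = 6215 - 122751 = -116536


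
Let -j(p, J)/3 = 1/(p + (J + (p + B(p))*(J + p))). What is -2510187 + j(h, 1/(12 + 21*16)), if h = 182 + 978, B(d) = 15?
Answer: -99304850238093/39560738 ≈ -2.5102e+6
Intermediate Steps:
h = 1160
j(p, J) = -3/(J + p + (15 + p)*(J + p)) (j(p, J) = -3/(p + (J + (p + 15)*(J + p))) = -3/(p + (J + (15 + p)*(J + p))) = -3/(J + p + (15 + p)*(J + p)))
-2510187 + j(h, 1/(12 + 21*16)) = -2510187 - 3/(1160² + 16/(12 + 21*16) + 16*1160 + 1160/(12 + 21*16)) = -2510187 - 3/(1345600 + 16/(12 + 336) + 18560 + 1160/(12 + 336)) = -2510187 - 3/(1345600 + 16/348 + 18560 + 1160/348) = -2510187 - 3/(1345600 + 16*(1/348) + 18560 + (1/348)*1160) = -2510187 - 3/(1345600 + 4/87 + 18560 + 10/3) = -2510187 - 3/39560738/29 = -2510187 - 3*29/39560738 = -2510187 - 87/39560738 = -99304850238093/39560738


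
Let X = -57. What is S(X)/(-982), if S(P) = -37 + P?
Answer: 47/491 ≈ 0.095723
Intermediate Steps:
S(X)/(-982) = (-37 - 57)/(-982) = -94*(-1/982) = 47/491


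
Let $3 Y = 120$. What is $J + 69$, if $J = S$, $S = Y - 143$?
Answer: $-34$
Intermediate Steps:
$Y = 40$ ($Y = \frac{1}{3} \cdot 120 = 40$)
$S = -103$ ($S = 40 - 143 = -103$)
$J = -103$
$J + 69 = -103 + 69 = -34$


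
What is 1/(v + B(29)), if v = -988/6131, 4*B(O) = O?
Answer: 24524/173847 ≈ 0.14107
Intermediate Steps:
B(O) = O/4
v = -988/6131 (v = -988*1/6131 = -988/6131 ≈ -0.16115)
1/(v + B(29)) = 1/(-988/6131 + (¼)*29) = 1/(-988/6131 + 29/4) = 1/(173847/24524) = 24524/173847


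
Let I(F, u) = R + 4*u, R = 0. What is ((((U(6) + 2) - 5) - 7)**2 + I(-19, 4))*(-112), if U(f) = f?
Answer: -3584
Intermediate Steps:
I(F, u) = 4*u (I(F, u) = 0 + 4*u = 4*u)
((((U(6) + 2) - 5) - 7)**2 + I(-19, 4))*(-112) = ((((6 + 2) - 5) - 7)**2 + 4*4)*(-112) = (((8 - 5) - 7)**2 + 16)*(-112) = ((3 - 7)**2 + 16)*(-112) = ((-4)**2 + 16)*(-112) = (16 + 16)*(-112) = 32*(-112) = -3584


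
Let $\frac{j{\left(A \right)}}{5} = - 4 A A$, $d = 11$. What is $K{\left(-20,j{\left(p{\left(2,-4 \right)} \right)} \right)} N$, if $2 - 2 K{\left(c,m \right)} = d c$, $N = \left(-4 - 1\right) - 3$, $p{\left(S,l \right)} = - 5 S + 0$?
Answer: $-888$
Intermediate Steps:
$p{\left(S,l \right)} = - 5 S$
$N = -8$ ($N = -5 - 3 = -8$)
$j{\left(A \right)} = - 20 A^{2}$ ($j{\left(A \right)} = 5 - 4 A A = 5 \left(- 4 A^{2}\right) = - 20 A^{2}$)
$K{\left(c,m \right)} = 1 - \frac{11 c}{2}$
$K{\left(-20,j{\left(p{\left(2,-4 \right)} \right)} \right)} N = \left(1 - -110\right) \left(-8\right) = \left(1 + 110\right) \left(-8\right) = 111 \left(-8\right) = -888$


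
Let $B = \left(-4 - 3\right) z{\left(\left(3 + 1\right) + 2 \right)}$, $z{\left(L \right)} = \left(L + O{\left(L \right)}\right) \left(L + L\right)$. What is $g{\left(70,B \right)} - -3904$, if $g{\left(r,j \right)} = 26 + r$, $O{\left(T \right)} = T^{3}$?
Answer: $4000$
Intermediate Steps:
$z{\left(L \right)} = 2 L \left(L + L^{3}\right)$ ($z{\left(L \right)} = \left(L + L^{3}\right) \left(L + L\right) = \left(L + L^{3}\right) 2 L = 2 L \left(L + L^{3}\right)$)
$B = -18648$ ($B = \left(-4 - 3\right) 2 \left(\left(3 + 1\right) + 2\right)^{2} \left(1 + \left(\left(3 + 1\right) + 2\right)^{2}\right) = - 7 \cdot 2 \left(4 + 2\right)^{2} \left(1 + \left(4 + 2\right)^{2}\right) = - 7 \cdot 2 \cdot 6^{2} \left(1 + 6^{2}\right) = - 7 \cdot 2 \cdot 36 \left(1 + 36\right) = - 7 \cdot 2 \cdot 36 \cdot 37 = \left(-7\right) 2664 = -18648$)
$g{\left(70,B \right)} - -3904 = \left(26 + 70\right) - -3904 = 96 + 3904 = 4000$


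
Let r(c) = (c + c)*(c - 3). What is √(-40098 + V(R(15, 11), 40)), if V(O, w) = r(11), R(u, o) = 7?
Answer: I*√39922 ≈ 199.8*I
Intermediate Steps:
r(c) = 2*c*(-3 + c) (r(c) = (2*c)*(-3 + c) = 2*c*(-3 + c))
V(O, w) = 176 (V(O, w) = 2*11*(-3 + 11) = 2*11*8 = 176)
√(-40098 + V(R(15, 11), 40)) = √(-40098 + 176) = √(-39922) = I*√39922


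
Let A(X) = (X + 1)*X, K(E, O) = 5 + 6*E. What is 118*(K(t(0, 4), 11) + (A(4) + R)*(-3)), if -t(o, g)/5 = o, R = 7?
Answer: -8968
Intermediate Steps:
t(o, g) = -5*o
A(X) = X*(1 + X) (A(X) = (1 + X)*X = X*(1 + X))
118*(K(t(0, 4), 11) + (A(4) + R)*(-3)) = 118*((5 + 6*(-5*0)) + (4*(1 + 4) + 7)*(-3)) = 118*((5 + 6*0) + (4*5 + 7)*(-3)) = 118*((5 + 0) + (20 + 7)*(-3)) = 118*(5 + 27*(-3)) = 118*(5 - 81) = 118*(-76) = -8968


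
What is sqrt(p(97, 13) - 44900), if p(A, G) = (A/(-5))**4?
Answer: sqrt(60466781)/25 ≈ 311.04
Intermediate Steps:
p(A, G) = A**4/625 (p(A, G) = (A*(-1/5))**4 = (-A/5)**4 = A**4/625)
sqrt(p(97, 13) - 44900) = sqrt((1/625)*97**4 - 44900) = sqrt((1/625)*88529281 - 44900) = sqrt(88529281/625 - 44900) = sqrt(60466781/625) = sqrt(60466781)/25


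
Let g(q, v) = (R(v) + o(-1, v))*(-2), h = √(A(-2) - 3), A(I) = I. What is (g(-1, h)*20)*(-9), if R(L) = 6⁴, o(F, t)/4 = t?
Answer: 466560 + 1440*I*√5 ≈ 4.6656e+5 + 3219.9*I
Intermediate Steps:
h = I*√5 (h = √(-2 - 3) = √(-5) = I*√5 ≈ 2.2361*I)
o(F, t) = 4*t
R(L) = 1296
g(q, v) = -2592 - 8*v (g(q, v) = (1296 + 4*v)*(-2) = -2592 - 8*v)
(g(-1, h)*20)*(-9) = ((-2592 - 8*I*√5)*20)*(-9) = (-51840 - 160*I*√5)*(-9) = 466560 + 1440*I*√5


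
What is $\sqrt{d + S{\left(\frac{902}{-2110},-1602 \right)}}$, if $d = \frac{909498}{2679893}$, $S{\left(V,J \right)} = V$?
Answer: $\frac{17 i \sqrt{2437056465526355}}{2827287115} \approx 0.29683 i$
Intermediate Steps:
$d = \frac{909498}{2679893}$ ($d = 909498 \cdot \frac{1}{2679893} = \frac{909498}{2679893} \approx 0.33938$)
$\sqrt{d + S{\left(\frac{902}{-2110},-1602 \right)}} = \sqrt{\frac{909498}{2679893} + \frac{902}{-2110}} = \sqrt{\frac{909498}{2679893} + 902 \left(- \frac{1}{2110}\right)} = \sqrt{\frac{909498}{2679893} - \frac{451}{1055}} = \sqrt{- \frac{249111353}{2827287115}} = \frac{17 i \sqrt{2437056465526355}}{2827287115}$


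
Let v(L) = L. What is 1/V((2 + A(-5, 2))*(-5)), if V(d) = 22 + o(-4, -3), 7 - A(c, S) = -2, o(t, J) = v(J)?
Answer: 1/19 ≈ 0.052632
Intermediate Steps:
o(t, J) = J
A(c, S) = 9 (A(c, S) = 7 - 1*(-2) = 7 + 2 = 9)
V(d) = 19 (V(d) = 22 - 3 = 19)
1/V((2 + A(-5, 2))*(-5)) = 1/19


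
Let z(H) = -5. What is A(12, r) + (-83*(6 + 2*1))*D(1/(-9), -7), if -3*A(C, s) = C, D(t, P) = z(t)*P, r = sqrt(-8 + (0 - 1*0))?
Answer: -23244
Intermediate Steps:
r = 2*I*sqrt(2) (r = sqrt(-8 + (0 + 0)) = sqrt(-8 + 0) = sqrt(-8) = 2*I*sqrt(2) ≈ 2.8284*I)
D(t, P) = -5*P
A(C, s) = -C/3
A(12, r) + (-83*(6 + 2*1))*D(1/(-9), -7) = -1/3*12 + (-83*(6 + 2*1))*(-5*(-7)) = -4 - 83*(6 + 2)*35 = -4 - 83*8*35 = -4 - 664*35 = -4 - 23240 = -23244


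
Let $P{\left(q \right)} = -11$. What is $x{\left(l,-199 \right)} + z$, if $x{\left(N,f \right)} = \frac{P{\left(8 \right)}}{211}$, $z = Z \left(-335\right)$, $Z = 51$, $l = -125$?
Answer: $- \frac{3604946}{211} \approx -17085.0$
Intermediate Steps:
$z = -17085$ ($z = 51 \left(-335\right) = -17085$)
$x{\left(N,f \right)} = - \frac{11}{211}$
$x{\left(l,-199 \right)} + z = - \frac{11}{211} - 17085 = - \frac{3604946}{211}$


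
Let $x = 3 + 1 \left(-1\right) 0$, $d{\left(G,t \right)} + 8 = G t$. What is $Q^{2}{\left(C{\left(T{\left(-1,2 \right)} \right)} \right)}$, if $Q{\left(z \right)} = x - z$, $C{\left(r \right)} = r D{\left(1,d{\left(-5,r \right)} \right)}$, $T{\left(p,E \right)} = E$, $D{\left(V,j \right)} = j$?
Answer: $1521$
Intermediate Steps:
$d{\left(G,t \right)} = -8 + G t$
$x = 3$ ($x = 3 - 0 = 3 + 0 = 3$)
$C{\left(r \right)} = r \left(-8 - 5 r\right)$
$Q{\left(z \right)} = 3 - z$
$Q^{2}{\left(C{\left(T{\left(-1,2 \right)} \right)} \right)} = \left(3 - \left(-1\right) 2 \left(8 + 5 \cdot 2\right)\right)^{2} = \left(3 - \left(-1\right) 2 \left(8 + 10\right)\right)^{2} = \left(3 - \left(-1\right) 2 \cdot 18\right)^{2} = \left(3 - -36\right)^{2} = \left(3 + 36\right)^{2} = 39^{2} = 1521$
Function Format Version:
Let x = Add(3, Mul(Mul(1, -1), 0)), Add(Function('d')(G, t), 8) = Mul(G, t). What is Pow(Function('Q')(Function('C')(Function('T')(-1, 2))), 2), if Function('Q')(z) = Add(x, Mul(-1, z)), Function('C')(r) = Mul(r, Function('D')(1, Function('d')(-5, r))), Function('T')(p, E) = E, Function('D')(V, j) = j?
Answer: 1521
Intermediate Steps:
Function('d')(G, t) = Add(-8, Mul(G, t))
x = 3 (x = Add(3, Mul(-1, 0)) = Add(3, 0) = 3)
Function('C')(r) = Mul(r, Add(-8, Mul(-5, r)))
Function('Q')(z) = Add(3, Mul(-1, z))
Pow(Function('Q')(Function('C')(Function('T')(-1, 2))), 2) = Pow(Add(3, Mul(-1, Mul(-1, 2, Add(8, Mul(5, 2))))), 2) = Pow(Add(3, Mul(-1, Mul(-1, 2, Add(8, 10)))), 2) = Pow(Add(3, Mul(-1, Mul(-1, 2, 18))), 2) = Pow(Add(3, Mul(-1, -36)), 2) = Pow(Add(3, 36), 2) = Pow(39, 2) = 1521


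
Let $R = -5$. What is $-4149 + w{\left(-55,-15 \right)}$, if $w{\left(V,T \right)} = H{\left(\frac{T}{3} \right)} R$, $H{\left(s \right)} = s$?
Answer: $-4124$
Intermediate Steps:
$w{\left(V,T \right)} = - \frac{5 T}{3}$ ($w{\left(V,T \right)} = \frac{T}{3} \left(-5\right) = - \frac{5 T}{3}$)
$-4149 + w{\left(-55,-15 \right)} = -4149 - -25 = -4149 + 25 = -4124$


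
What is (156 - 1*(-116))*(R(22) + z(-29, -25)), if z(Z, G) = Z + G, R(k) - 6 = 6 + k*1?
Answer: -5440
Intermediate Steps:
R(k) = 12 + k (R(k) = 6 + (6 + k*1) = 6 + (6 + k) = 12 + k)
z(Z, G) = G + Z
(156 - 1*(-116))*(R(22) + z(-29, -25)) = (156 - 1*(-116))*((12 + 22) + (-25 - 29)) = (156 + 116)*(34 - 54) = 272*(-20) = -5440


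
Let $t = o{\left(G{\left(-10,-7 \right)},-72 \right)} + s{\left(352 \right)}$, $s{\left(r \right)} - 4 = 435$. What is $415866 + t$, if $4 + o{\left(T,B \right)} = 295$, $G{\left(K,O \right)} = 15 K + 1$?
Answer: $416596$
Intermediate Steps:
$G{\left(K,O \right)} = 1 + 15 K$
$o{\left(T,B \right)} = 291$ ($o{\left(T,B \right)} = -4 + 295 = 291$)
$s{\left(r \right)} = 439$ ($s{\left(r \right)} = 4 + 435 = 439$)
$t = 730$ ($t = 291 + 439 = 730$)
$415866 + t = 415866 + 730 = 416596$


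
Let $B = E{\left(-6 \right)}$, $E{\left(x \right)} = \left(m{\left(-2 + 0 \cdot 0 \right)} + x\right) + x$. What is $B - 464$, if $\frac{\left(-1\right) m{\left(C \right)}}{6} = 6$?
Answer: $-512$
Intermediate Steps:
$m{\left(C \right)} = -36$ ($m{\left(C \right)} = \left(-6\right) 6 = -36$)
$E{\left(x \right)} = -36 + 2 x$ ($E{\left(x \right)} = \left(-36 + x\right) + x = -36 + 2 x$)
$B = -48$ ($B = -36 + 2 \left(-6\right) = -36 - 12 = -48$)
$B - 464 = -48 - 464 = -512$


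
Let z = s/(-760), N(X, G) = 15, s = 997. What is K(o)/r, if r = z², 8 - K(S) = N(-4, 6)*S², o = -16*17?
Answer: -640992755200/994009 ≈ -6.4486e+5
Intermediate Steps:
o = -272
z = -997/760 (z = 997/(-760) = 997*(-1/760) = -997/760 ≈ -1.3118)
K(S) = 8 - 15*S²
r = 994009/577600 (r = (-997/760)² = 994009/577600 ≈ 1.7209)
K(o)/r = (8 - 15*(-272)²)/(994009/577600) = (8 - 15*73984)*(577600/994009) = (8 - 1109760)*(577600/994009) = -1109752*577600/994009 = -640992755200/994009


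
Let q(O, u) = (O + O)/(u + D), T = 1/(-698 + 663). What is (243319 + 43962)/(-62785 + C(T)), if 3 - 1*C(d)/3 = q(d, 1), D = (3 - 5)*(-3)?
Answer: -70383845/15380114 ≈ -4.5763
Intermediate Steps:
T = -1/35 (T = 1/(-35) = -1/35 ≈ -0.028571)
D = 6 (D = -2*(-3) = 6)
q(O, u) = 2*O/(6 + u) (q(O, u) = (O + O)/(u + 6) = (2*O)/(6 + u) = 2*O/(6 + u))
C(d) = 9 - 6*d/7 (C(d) = 9 - 6*d/(6 + 1) = 9 - 6*d/7)
(243319 + 43962)/(-62785 + C(T)) = (243319 + 43962)/(-62785 + (9 - 6/7*(-1/35))) = 287281/(-62785 + (9 + 6/245)) = 287281/(-62785 + 2211/245) = 287281/(-15380114/245) = 287281*(-245/15380114) = -70383845/15380114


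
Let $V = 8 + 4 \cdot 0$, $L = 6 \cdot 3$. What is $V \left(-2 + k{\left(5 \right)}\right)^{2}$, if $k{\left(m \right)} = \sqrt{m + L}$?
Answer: $216 - 32 \sqrt{23} \approx 62.533$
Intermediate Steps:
$L = 18$
$k{\left(m \right)} = \sqrt{18 + m}$ ($k{\left(m \right)} = \sqrt{m + 18} = \sqrt{18 + m}$)
$V = 8$ ($V = 8 + 0 = 8$)
$V \left(-2 + k{\left(5 \right)}\right)^{2} = 8 \left(-2 + \sqrt{18 + 5}\right)^{2} = 8 \left(-2 + \sqrt{23}\right)^{2}$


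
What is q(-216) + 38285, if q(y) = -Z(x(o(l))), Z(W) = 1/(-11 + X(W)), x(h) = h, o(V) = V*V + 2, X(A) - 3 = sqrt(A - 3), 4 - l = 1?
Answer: 267996/7 + sqrt(2)/28 ≈ 38285.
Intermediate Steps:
l = 3 (l = 4 - 1*1 = 4 - 1 = 3)
X(A) = 3 + sqrt(-3 + A) (X(A) = 3 + sqrt(A - 3) = 3 + sqrt(-3 + A))
o(V) = 2 + V**2 (o(V) = V**2 + 2 = 2 + V**2)
Z(W) = 1/(-8 + sqrt(-3 + W)) (Z(W) = 1/(-11 + (3 + sqrt(-3 + W))) = 1/(-8 + sqrt(-3 + W)))
q(y) = -1/(-8 + 2*sqrt(2)) (q(y) = -1/(-8 + sqrt(-3 + (2 + 3**2))) = -1/(-8 + sqrt(-3 + (2 + 9))) = -1/(-8 + sqrt(-3 + 11)) = -1/(-8 + sqrt(8)) = -1/(-8 + 2*sqrt(2)))
q(-216) + 38285 = (1/7 + sqrt(2)/28) + 38285 = 267996/7 + sqrt(2)/28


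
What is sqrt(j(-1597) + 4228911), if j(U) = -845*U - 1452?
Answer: 2*sqrt(1394231) ≈ 2361.6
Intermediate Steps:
j(U) = -1452 - 845*U
sqrt(j(-1597) + 4228911) = sqrt((-1452 - 845*(-1597)) + 4228911) = sqrt((-1452 + 1349465) + 4228911) = sqrt(1348013 + 4228911) = sqrt(5576924) = 2*sqrt(1394231)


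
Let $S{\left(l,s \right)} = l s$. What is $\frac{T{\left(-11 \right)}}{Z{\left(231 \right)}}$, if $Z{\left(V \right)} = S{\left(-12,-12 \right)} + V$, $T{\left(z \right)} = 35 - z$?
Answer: $\frac{46}{375} \approx 0.12267$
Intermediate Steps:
$Z{\left(V \right)} = 144 + V$ ($Z{\left(V \right)} = \left(-12\right) \left(-12\right) + V = 144 + V$)
$\frac{T{\left(-11 \right)}}{Z{\left(231 \right)}} = \frac{35 - -11}{144 + 231} = \frac{35 + 11}{375} = 46 \cdot \frac{1}{375} = \frac{46}{375}$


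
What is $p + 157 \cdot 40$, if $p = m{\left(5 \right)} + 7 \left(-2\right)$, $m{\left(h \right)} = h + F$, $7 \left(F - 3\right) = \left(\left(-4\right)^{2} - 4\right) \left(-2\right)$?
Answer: $\frac{43894}{7} \approx 6270.6$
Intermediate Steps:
$F = - \frac{3}{7}$ ($F = 3 + \frac{\left(\left(-4\right)^{2} - 4\right) \left(-2\right)}{7} = 3 + \frac{\left(16 - 4\right) \left(-2\right)}{7} = 3 + \frac{12 \left(-2\right)}{7} = 3 + \frac{1}{7} \left(-24\right) = 3 - \frac{24}{7} = - \frac{3}{7} \approx -0.42857$)
$m{\left(h \right)} = - \frac{3}{7} + h$ ($m{\left(h \right)} = h - \frac{3}{7} = - \frac{3}{7} + h$)
$p = - \frac{66}{7}$ ($p = \left(- \frac{3}{7} + 5\right) + 7 \left(-2\right) = \frac{32}{7} - 14 = - \frac{66}{7} \approx -9.4286$)
$p + 157 \cdot 40 = - \frac{66}{7} + 157 \cdot 40 = - \frac{66}{7} + 6280 = \frac{43894}{7}$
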